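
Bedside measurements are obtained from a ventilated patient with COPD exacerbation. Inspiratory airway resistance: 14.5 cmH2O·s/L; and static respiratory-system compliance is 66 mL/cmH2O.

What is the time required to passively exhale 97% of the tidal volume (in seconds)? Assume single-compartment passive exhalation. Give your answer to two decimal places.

τ = R × C = 14.5 × 66 mL/cmH2O = 14.5 × 0.066 L/cmH2O = 0.957 s.
Exhaled fraction f = 1 − e^(−t/τ) → t = −τ·ln(1 − f) = −0.957·ln(0.03) = 3.356 s.

3.36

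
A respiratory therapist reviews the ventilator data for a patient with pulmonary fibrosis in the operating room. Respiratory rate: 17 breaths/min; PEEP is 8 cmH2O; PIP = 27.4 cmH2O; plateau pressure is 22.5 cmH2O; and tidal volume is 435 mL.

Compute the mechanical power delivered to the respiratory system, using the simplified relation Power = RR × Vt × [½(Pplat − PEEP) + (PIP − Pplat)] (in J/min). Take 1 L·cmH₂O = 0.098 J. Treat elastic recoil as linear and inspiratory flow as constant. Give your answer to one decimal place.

Per-breath work = Vt × [½(Pplat−PEEP) + (PIP−Pplat)] = 0.435 × [0.5×14.5 + 4.9] = 0.435 × 12.15 = 5.285 L·cmH2O.
Power = 17 × 5.285 = 89.845 L·cmH2O/min.
× 0.098 J/(L·cmH2O) → 8.805 J/min.

8.8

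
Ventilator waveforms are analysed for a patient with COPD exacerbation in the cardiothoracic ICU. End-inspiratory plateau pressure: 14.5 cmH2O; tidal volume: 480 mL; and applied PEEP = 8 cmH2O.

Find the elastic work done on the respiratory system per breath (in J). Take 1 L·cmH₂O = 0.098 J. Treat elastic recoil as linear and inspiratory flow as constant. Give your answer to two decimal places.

0.15

Elastic work ≈ ½ × (Pplat − PEEP) × Vt = 0.5 × (14.5 − 8) × 0.480 L = 0.5 × 6.5 × 0.480 = 1.56 L·cmH2O.
× 0.098 J/(L·cmH2O) → 0.1529 J.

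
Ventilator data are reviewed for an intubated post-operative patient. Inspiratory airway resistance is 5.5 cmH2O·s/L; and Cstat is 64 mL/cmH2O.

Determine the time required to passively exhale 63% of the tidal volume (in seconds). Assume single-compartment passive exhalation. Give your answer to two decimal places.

0.35

τ = R × C = 5.5 × 64 mL/cmH2O = 5.5 × 0.064 L/cmH2O = 0.352 s.
Exhaled fraction f = 1 − e^(−t/τ) → t = −τ·ln(1 − f) = −0.352·ln(0.37) = 0.35 s.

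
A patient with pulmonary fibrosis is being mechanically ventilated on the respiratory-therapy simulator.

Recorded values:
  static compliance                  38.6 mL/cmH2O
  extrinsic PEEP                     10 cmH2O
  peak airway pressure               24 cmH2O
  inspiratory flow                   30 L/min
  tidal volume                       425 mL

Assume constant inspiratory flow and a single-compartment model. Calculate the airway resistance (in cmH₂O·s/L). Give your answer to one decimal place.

6.0

Flow: 30 L/min ÷ 60 = 0.5 L/s.
Equation of motion (constant flow): PIP = Vt/C + R·V̇ + PEEP.
R·V̇ = PIP − Vt/C − PEEP = 24 − 425/38.6 − 10 = 24 − 11.01 − 10 = 2.99 cmH2O.
R = 2.99 / 0.5 = 5.98 cmH2O·s/L.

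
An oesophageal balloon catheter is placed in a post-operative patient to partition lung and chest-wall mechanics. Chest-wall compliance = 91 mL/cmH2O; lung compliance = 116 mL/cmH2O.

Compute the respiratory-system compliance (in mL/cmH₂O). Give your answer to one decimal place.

51.0

Lung and chest wall are elastances in series: 1/Crs = 1/CL + 1/Ccw.
1/Crs = 1/116 + 1/91 = 0.01961.
Crs = 50.994 mL/cmH2O.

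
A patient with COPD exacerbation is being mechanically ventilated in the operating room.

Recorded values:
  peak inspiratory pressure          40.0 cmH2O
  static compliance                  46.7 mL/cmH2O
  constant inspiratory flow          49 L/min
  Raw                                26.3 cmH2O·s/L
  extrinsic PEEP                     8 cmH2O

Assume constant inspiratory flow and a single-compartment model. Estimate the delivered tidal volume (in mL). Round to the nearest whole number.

Flow: 49 L/min ÷ 60 = 0.8167 L/s.
Equation of motion (constant flow): PIP = Vt/C + R·V̇ + PEEP.
Vt/C = PIP − R·V̇ − PEEP = 40.0 − 21.479 − 8 = 10.521 cmH2O.
Vt = C × 10.521 = 46.7 × 10.521 = 491.33 mL.

491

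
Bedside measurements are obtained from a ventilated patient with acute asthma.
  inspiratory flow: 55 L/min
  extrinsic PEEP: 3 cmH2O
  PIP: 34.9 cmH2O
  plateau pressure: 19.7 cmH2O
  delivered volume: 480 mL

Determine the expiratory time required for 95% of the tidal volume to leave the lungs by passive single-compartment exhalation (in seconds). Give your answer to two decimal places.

Flow: 55 L/min ÷ 60 = 0.9167 L/s.
R = (PIP − Pplat)/V̇ = (34.9 − 19.7) / 0.9167 = 15.2/0.9167 = 16.581 cmH2O·s/L.
C = Vt/(Pplat − PEEP) = 480.0 / (19.7 − 3) = 480.0/16.7 = 28.743 mL/cmH2O.
τ = R × C = 16.581 × 0.02874 L/cmH2O = 0.4765 s.
t = −τ·ln(1 − 0.95) = −0.4765·ln(0.05) = 1.427 s.

1.43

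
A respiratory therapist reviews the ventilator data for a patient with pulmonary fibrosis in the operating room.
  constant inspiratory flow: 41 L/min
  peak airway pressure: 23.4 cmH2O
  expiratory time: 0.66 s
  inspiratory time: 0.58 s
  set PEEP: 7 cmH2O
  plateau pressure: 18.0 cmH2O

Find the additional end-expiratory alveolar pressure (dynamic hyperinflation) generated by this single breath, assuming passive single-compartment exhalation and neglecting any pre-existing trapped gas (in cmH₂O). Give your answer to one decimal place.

Flow: 41 L/min ÷ 60 = 0.6833 L/s.
Vt = flow × Ti = 0.6833 L/s × 0.58 s × 1000 mL/L = 396.31 mL.
R = (PIP − Pplat)/V̇ = (23.4 − 18.0) / 0.6833 = 5.4/0.6833 = 7.903 cmH2O·s/L.
C = Vt/(Pplat − PEEP) = 396.31 / (18.0 − 7) = 396.31/11.0 = 36.028 mL/cmH2O.
τ = R × C = 7.903 × 0.03603 L/cmH2O = 0.2847 s.
Fraction remaining = e^(−Te/τ) = e^(−0.66/0.2847) = 0.09845; trapped volume = 396.31 × 0.09845 = 39.017 mL.
Additional alveolar pressure from trapping ≈ V_trapped / C = 39.017 / 36.028 = 1.083 cmH2O.

1.1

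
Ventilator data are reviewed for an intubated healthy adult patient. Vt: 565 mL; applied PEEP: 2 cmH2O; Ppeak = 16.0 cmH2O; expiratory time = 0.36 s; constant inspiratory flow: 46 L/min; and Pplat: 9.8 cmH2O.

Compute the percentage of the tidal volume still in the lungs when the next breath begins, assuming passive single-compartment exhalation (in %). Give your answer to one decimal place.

54.1

Flow: 46 L/min ÷ 60 = 0.7667 L/s.
R = (PIP − Pplat)/V̇ = (16.0 − 9.8) / 0.7667 = 6.2/0.7667 = 8.087 cmH2O·s/L.
C = Vt/(Pplat − PEEP) = 565.0 / (9.8 − 2) = 565.0/7.8 = 72.436 mL/cmH2O.
τ = R × C = 8.087 × 0.07244 L/cmH2O = 0.5858 s.
Fraction remaining at end-expiration = e^(−Te/τ) = e^(−0.36/0.5858) = 0.5409 → 54.09%.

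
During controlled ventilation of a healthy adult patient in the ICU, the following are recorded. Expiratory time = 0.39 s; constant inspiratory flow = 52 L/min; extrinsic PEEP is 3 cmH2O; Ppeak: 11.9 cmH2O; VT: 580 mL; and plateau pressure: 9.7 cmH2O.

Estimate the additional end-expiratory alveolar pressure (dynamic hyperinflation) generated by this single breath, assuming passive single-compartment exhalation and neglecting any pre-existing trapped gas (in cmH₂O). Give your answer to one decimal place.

1.1

Flow: 52 L/min ÷ 60 = 0.8667 L/s.
R = (PIP − Pplat)/V̇ = (11.9 − 9.7) / 0.8667 = 2.2/0.8667 = 2.538 cmH2O·s/L.
C = Vt/(Pplat − PEEP) = 580.0 / (9.7 − 3) = 580.0/6.7 = 86.567 mL/cmH2O.
τ = R × C = 2.538 × 0.08657 L/cmH2O = 0.2197 s.
Fraction remaining = e^(−Te/τ) = e^(−0.39/0.2197) = 0.1695; trapped volume = 580.0 × 0.1695 = 98.31 mL.
Additional alveolar pressure from trapping ≈ V_trapped / C = 98.31 / 86.567 = 1.136 cmH2O.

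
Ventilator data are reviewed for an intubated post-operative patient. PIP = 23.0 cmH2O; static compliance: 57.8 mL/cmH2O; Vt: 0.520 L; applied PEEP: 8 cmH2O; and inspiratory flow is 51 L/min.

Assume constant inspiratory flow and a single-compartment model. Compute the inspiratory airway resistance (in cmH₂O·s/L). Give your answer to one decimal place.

Flow: 51 L/min ÷ 60 = 0.85 L/s.
Equation of motion (constant flow): PIP = Vt/C + R·V̇ + PEEP.
R·V̇ = PIP − Vt/C − PEEP = 23.0 − 520/57.8 − 8 = 23.0 − 8.997 − 8 = 6.003 cmH2O.
R = 6.003 / 0.85 = 7.062 cmH2O·s/L.

7.1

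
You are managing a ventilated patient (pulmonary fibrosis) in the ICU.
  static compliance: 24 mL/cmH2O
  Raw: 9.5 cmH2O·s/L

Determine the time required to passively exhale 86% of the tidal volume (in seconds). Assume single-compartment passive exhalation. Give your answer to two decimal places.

τ = R × C = 9.5 × 24 mL/cmH2O = 9.5 × 0.024 L/cmH2O = 0.228 s.
Exhaled fraction f = 1 − e^(−t/τ) → t = −τ·ln(1 − f) = −0.228·ln(0.14) = 0.4483 s.

0.45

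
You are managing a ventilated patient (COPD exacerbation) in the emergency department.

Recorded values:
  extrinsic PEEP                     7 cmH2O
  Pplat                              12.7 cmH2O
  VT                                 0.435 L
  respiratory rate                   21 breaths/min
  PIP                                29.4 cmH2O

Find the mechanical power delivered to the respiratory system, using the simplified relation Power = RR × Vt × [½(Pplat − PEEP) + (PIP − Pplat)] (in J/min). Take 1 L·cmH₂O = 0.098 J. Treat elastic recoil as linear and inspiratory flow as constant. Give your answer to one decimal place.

Per-breath work = Vt × [½(Pplat−PEEP) + (PIP−Pplat)] = 0.435 × [0.5×5.7 + 16.7] = 0.435 × 19.55 = 8.504 L·cmH2O.
Power = 21 × 8.504 = 178.58 L·cmH2O/min.
× 0.098 J/(L·cmH2O) → 17.501 J/min.

17.5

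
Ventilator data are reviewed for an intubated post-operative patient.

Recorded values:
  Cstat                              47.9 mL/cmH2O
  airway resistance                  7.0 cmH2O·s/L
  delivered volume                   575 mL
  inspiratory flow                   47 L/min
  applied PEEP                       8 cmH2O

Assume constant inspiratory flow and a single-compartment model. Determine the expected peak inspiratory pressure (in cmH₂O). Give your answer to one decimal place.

25.5

Flow: 47 L/min ÷ 60 = 0.7833 L/s.
Equation of motion (constant flow): PIP = Vt/C + R·V̇ + PEEP.
PIP = 575/47.9 + 7.0×0.7833 + 8 = 12.004 + 5.483 + 8 = 25.487 cmH2O.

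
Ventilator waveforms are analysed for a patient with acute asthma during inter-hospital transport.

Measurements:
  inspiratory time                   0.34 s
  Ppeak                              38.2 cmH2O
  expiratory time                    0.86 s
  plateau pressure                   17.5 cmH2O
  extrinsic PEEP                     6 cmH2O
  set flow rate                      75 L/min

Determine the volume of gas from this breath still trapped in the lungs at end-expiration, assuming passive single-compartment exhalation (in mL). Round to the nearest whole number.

Flow: 75 L/min ÷ 60 = 1.25 L/s.
Vt = flow × Ti = 1.25 L/s × 0.34 s × 1000 mL/L = 425.0 mL.
R = (PIP − Pplat)/V̇ = (38.2 − 17.5) / 1.25 = 20.7/1.25 = 16.56 cmH2O·s/L.
C = Vt/(Pplat − PEEP) = 425.0 / (17.5 − 6) = 425.0/11.5 = 36.957 mL/cmH2O.
τ = R × C = 16.56 × 0.03696 L/cmH2O = 0.6121 s.
Fraction remaining = e^(−Te/τ) = e^(−0.86/0.6121) = 0.2454.
Trapped volume = 425.0 × 0.2454 = 104.3 mL.

104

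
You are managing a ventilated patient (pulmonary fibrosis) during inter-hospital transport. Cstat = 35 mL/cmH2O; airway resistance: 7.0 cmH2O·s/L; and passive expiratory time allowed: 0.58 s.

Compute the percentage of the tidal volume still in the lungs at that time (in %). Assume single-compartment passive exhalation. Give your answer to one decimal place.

τ = R × C = 7.0 × 35 mL/cmH2O = 7.0 × 0.035 L/cmH2O = 0.245 s.
Passive exhalation: V(t)/V₀ = e^(−t/τ) = e^(−0.58/0.245) = 0.09373.
Fraction remaining = 0.09373 → 9.373%.

9.4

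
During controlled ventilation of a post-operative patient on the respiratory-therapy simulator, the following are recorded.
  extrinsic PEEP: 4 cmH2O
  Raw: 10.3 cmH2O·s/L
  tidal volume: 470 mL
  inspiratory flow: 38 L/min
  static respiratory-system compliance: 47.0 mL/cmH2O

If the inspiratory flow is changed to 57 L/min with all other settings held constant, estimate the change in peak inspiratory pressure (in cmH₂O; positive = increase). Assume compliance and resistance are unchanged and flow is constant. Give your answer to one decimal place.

3.3

Flow: 38 L/min ÷ 60 = 0.6333 L/s.
New flow: 57 L/min ÷ 60 = 0.95 L/s.
PIP = Vt/C + R·V̇ + PEEP (constant-flow equation of motion).
Only the resistive term changes: ΔPIP = R × ΔV̇ = 10.3 × (0.95 − 0.6333) = 10.3 × 0.3167 = 3.262 cmH2O.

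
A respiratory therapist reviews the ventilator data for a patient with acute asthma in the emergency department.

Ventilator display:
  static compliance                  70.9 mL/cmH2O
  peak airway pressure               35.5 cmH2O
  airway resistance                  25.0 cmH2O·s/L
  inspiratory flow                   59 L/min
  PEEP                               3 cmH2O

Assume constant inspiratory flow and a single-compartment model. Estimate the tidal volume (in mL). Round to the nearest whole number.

561

Flow: 59 L/min ÷ 60 = 0.9833 L/s.
Equation of motion (constant flow): PIP = Vt/C + R·V̇ + PEEP.
Vt/C = PIP − R·V̇ − PEEP = 35.5 − 24.583 − 3 = 7.917 cmH2O.
Vt = C × 7.917 = 70.9 × 7.917 = 561.32 mL.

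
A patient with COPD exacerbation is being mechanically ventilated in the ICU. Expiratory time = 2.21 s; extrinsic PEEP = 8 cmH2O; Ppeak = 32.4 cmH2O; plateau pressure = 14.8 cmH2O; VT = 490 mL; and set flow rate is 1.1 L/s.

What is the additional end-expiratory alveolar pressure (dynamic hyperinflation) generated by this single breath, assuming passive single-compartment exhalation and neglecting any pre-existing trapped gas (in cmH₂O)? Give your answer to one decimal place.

1.0

R = (PIP − Pplat)/V̇ = (32.4 − 14.8) / 1.1 = 17.6/1.1 = 16.0 cmH2O·s/L.
C = Vt/(Pplat − PEEP) = 490.0 / (14.8 − 8) = 490.0/6.8 = 72.059 mL/cmH2O.
τ = R × C = 16.0 × 0.07206 L/cmH2O = 1.153 s.
Fraction remaining = e^(−Te/τ) = e^(−2.21/1.153) = 0.1471; trapped volume = 490.0 × 0.1471 = 72.079 mL.
Additional alveolar pressure from trapping ≈ V_trapped / C = 72.079 / 72.059 = 1.0 cmH2O.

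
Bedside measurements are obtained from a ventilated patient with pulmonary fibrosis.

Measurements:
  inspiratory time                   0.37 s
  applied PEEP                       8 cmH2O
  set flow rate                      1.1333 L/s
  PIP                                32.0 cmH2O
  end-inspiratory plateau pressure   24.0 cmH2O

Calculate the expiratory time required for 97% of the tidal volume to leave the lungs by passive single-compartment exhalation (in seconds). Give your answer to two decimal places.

Vt = flow × Ti = 1.1333 L/s × 0.37 s × 1000 mL/L = 419.32 mL.
R = (PIP − Pplat)/V̇ = (32.0 − 24.0) / 1.1333 = 8.0/1.1333 = 7.059 cmH2O·s/L.
C = Vt/(Pplat − PEEP) = 419.32 / (24.0 − 8) = 419.32/16.0 = 26.208 mL/cmH2O.
τ = R × C = 7.059 × 0.02621 L/cmH2O = 0.185 s.
t = −τ·ln(1 − 0.97) = −0.185·ln(0.03) = 0.6487 s.

0.65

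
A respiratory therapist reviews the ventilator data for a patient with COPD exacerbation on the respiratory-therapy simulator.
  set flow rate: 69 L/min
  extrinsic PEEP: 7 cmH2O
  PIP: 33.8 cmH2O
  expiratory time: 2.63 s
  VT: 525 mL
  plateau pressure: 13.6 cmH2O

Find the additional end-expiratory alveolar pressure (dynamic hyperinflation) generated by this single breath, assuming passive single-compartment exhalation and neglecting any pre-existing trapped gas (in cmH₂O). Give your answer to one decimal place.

1.0

Flow: 69 L/min ÷ 60 = 1.15 L/s.
R = (PIP − Pplat)/V̇ = (33.8 − 13.6) / 1.15 = 20.2/1.15 = 17.565 cmH2O·s/L.
C = Vt/(Pplat − PEEP) = 525.0 / (13.6 − 7) = 525.0/6.6 = 79.545 mL/cmH2O.
τ = R × C = 17.565 × 0.07955 L/cmH2O = 1.397 s.
Fraction remaining = e^(−Te/τ) = e^(−2.63/1.397) = 0.1522; trapped volume = 525.0 × 0.1522 = 79.905 mL.
Additional alveolar pressure from trapping ≈ V_trapped / C = 79.905 / 79.545 = 1.005 cmH2O.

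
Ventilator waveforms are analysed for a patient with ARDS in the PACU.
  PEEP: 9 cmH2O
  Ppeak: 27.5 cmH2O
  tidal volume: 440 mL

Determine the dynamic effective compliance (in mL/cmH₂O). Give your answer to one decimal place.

23.8

Dynamic compliance = Vt / (PIP − PEEP) = 440 / (27.5 − 9) = 440 / 18.5 = 23.784 mL/cmH2O.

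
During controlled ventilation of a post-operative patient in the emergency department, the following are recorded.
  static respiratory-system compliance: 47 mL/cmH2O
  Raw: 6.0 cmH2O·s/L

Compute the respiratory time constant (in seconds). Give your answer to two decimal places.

τ = R × C = 6.0 × 47 mL/cmH2O = 6.0 × 0.047 L/cmH2O = 0.282 s.

0.28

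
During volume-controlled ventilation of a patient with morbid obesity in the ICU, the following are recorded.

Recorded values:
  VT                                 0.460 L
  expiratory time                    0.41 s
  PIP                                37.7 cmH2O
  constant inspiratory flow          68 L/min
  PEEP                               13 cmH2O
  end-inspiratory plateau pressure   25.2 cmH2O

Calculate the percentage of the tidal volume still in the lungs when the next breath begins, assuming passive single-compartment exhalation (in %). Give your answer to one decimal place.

37.3

Flow: 68 L/min ÷ 60 = 1.1333 L/s.
R = (PIP − Pplat)/V̇ = (37.7 − 25.2) / 1.1333 = 12.5/1.1333 = 11.03 cmH2O·s/L.
C = Vt/(Pplat − PEEP) = 460.0 / (25.2 − 13) = 460.0/12.2 = 37.705 mL/cmH2O.
τ = R × C = 11.03 × 0.03771 L/cmH2O = 0.4159 s.
Fraction remaining at end-expiration = e^(−Te/τ) = e^(−0.41/0.4159) = 0.3731 → 37.31%.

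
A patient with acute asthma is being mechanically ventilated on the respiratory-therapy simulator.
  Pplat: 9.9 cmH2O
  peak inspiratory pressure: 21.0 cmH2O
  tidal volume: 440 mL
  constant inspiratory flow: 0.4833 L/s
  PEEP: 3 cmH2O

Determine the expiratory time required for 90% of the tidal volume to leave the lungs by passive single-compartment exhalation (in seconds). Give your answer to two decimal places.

3.37

R = (PIP − Pplat)/V̇ = (21.0 − 9.9) / 0.4833 = 11.1/0.4833 = 22.967 cmH2O·s/L.
C = Vt/(Pplat − PEEP) = 440.0 / (9.9 − 3) = 440.0/6.9 = 63.768 mL/cmH2O.
τ = R × C = 22.967 × 0.06377 L/cmH2O = 1.465 s.
t = −τ·ln(1 − 0.90) = −1.465·ln(0.1) = 3.373 s.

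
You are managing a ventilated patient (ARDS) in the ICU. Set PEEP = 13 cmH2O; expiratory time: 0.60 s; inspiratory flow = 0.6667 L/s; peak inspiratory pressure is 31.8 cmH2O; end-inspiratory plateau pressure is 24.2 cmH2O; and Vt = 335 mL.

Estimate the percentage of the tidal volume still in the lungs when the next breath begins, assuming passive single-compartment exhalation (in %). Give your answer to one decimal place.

R = (PIP − Pplat)/V̇ = (31.8 − 24.2) / 0.6667 = 7.6/0.6667 = 11.399 cmH2O·s/L.
C = Vt/(Pplat − PEEP) = 335.0 / (24.2 − 13) = 335.0/11.2 = 29.911 mL/cmH2O.
τ = R × C = 11.399 × 0.02991 L/cmH2O = 0.3409 s.
Fraction remaining at end-expiration = e^(−Te/τ) = e^(−0.60/0.3409) = 0.172 → 17.2%.

17.2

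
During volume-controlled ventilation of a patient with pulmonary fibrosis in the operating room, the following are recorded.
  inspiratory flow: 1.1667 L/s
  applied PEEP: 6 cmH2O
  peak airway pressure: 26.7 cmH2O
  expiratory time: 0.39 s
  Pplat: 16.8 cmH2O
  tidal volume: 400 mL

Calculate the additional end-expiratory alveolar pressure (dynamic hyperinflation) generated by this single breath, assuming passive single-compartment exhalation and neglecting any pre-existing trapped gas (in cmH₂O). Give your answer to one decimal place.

R = (PIP − Pplat)/V̇ = (26.7 − 16.8) / 1.1667 = 9.9/1.1667 = 8.485 cmH2O·s/L.
C = Vt/(Pplat − PEEP) = 400.0 / (16.8 − 6) = 400.0/10.8 = 37.037 mL/cmH2O.
τ = R × C = 8.485 × 0.03704 L/cmH2O = 0.3143 s.
Fraction remaining = e^(−Te/τ) = e^(−0.39/0.3143) = 0.2891; trapped volume = 400.0 × 0.2891 = 115.64 mL.
Additional alveolar pressure from trapping ≈ V_trapped / C = 115.64 / 37.037 = 3.122 cmH2O.

3.1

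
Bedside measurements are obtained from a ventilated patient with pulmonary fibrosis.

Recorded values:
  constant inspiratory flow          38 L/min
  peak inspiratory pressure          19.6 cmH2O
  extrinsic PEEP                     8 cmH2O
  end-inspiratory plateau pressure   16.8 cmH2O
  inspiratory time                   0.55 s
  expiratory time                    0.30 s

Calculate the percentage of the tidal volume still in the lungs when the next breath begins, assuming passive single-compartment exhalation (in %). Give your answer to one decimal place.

Flow: 38 L/min ÷ 60 = 0.6333 L/s.
Vt = flow × Ti = 0.6333 L/s × 0.55 s × 1000 mL/L = 348.32 mL.
R = (PIP − Pplat)/V̇ = (19.6 − 16.8) / 0.6333 = 2.8/0.6333 = 4.421 cmH2O·s/L.
C = Vt/(Pplat − PEEP) = 348.32 / (16.8 − 8) = 348.32/8.8 = 39.582 mL/cmH2O.
τ = R × C = 4.421 × 0.03958 L/cmH2O = 0.175 s.
Fraction remaining at end-expiration = e^(−Te/τ) = e^(−0.30/0.175) = 0.1801 → 18.01%.

18.0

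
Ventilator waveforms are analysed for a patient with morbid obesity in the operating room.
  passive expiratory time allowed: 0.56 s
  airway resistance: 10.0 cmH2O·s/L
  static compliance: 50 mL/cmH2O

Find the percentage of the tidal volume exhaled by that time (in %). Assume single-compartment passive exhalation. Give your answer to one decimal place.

τ = R × C = 10.0 × 50 mL/cmH2O = 10.0 × 0.050 L/cmH2O = 0.5 s.
Passive exhalation: V(t)/V₀ = e^(−t/τ) = e^(−0.56/0.5) = 0.3263.
Fraction exhaled = 1 − 0.3263 = 0.6737 → 67.37%.

67.4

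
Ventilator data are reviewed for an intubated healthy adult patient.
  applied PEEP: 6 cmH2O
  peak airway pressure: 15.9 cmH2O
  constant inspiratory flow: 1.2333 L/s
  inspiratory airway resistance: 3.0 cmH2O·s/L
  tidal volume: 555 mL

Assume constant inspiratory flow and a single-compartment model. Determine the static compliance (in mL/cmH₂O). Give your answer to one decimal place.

89.5

Equation of motion (constant flow): PIP = Vt/C + R·V̇ + PEEP.
Vt/C = PIP − R·V̇ − PEEP = 15.9 − 3.0×1.2333 − 6 = 15.9 − 3.7 − 6 = 6.2 cmH2O.
C = Vt / 6.2 = 555 / 6.2 = 89.516 mL/cmH2O.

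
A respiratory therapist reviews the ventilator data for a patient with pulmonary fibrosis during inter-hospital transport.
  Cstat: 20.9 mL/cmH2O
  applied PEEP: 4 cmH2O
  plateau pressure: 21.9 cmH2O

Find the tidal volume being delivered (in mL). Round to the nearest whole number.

374

Vt = Cstat × (Pplat − PEEP) = 20.9 × (21.9 − 4) = 20.9 × 17.9 = 374.11 mL.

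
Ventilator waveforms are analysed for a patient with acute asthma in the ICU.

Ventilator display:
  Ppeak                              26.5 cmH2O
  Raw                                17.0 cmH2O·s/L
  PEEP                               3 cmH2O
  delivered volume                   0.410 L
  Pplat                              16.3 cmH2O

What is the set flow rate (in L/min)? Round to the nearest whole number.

36

flow = (PIP − Pplat) / Raw = (26.5 − 16.3) / 17.0 = 0.6 L/s × 60 = 36.0 L/min.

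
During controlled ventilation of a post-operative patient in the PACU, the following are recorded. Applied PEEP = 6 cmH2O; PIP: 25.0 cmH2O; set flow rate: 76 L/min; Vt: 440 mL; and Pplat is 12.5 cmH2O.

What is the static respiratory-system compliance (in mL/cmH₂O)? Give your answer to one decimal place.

Cstat = Vt / (Pplat − PEEP) = 440 / (12.5 − 6) = 440 / 6.5 = 67.692 mL/cmH2O.

67.7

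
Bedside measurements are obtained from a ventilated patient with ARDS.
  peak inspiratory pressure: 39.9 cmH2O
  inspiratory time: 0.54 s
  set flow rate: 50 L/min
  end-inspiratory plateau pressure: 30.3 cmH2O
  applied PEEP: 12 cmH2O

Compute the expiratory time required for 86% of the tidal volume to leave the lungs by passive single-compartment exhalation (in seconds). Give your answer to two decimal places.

0.56

Flow: 50 L/min ÷ 60 = 0.8333 L/s.
Vt = flow × Ti = 0.8333 L/s × 0.54 s × 1000 mL/L = 449.98 mL.
R = (PIP − Pplat)/V̇ = (39.9 − 30.3) / 0.8333 = 9.6/0.8333 = 11.52 cmH2O·s/L.
C = Vt/(Pplat − PEEP) = 449.98 / (30.3 − 12) = 449.98/18.3 = 24.589 mL/cmH2O.
τ = R × C = 11.52 × 0.02459 L/cmH2O = 0.2833 s.
t = −τ·ln(1 − 0.86) = −0.2833·ln(0.14) = 0.557 s.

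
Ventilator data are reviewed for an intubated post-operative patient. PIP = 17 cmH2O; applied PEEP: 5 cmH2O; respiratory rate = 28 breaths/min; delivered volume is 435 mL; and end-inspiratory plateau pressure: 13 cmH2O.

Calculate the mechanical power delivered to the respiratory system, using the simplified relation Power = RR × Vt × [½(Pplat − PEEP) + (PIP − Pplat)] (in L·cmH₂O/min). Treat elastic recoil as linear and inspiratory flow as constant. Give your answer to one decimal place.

Per-breath work = Vt × [½(Pplat−PEEP) + (PIP−Pplat)] = 0.435 × [0.5×8.0 + 4.0] = 0.435 × 8.0 = 3.48 L·cmH2O.
Power = 28 × 3.48 = 97.44 L·cmH2O/min.

97.4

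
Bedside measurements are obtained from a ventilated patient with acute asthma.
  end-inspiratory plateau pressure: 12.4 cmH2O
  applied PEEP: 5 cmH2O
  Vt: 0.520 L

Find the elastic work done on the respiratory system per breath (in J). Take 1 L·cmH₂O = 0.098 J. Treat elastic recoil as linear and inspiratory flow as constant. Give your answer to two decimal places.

Elastic work ≈ ½ × (Pplat − PEEP) × Vt = 0.5 × (12.4 − 5) × 0.520 L = 0.5 × 7.4 × 0.520 = 1.924 L·cmH2O.
× 0.098 J/(L·cmH2O) → 0.1886 J.

0.19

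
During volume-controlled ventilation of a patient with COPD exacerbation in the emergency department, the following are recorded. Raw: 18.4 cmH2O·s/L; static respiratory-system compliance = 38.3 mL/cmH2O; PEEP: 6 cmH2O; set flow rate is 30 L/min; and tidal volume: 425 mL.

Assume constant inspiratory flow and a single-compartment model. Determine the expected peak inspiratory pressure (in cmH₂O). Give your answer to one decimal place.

26.3

Flow: 30 L/min ÷ 60 = 0.5 L/s.
Equation of motion (constant flow): PIP = Vt/C + R·V̇ + PEEP.
PIP = 425/38.3 + 18.4×0.5 + 6 = 11.097 + 9.2 + 6 = 26.297 cmH2O.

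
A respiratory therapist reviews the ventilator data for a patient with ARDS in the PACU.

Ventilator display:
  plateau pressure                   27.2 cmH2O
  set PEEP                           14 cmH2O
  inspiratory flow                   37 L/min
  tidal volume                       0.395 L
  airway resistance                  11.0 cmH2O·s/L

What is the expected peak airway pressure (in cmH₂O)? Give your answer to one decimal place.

Flow: 37 L/min ÷ 60 = 0.6167 L/s.
PIP = Pplat + Raw × flow = 27.2 + 11.0 × 0.6167 = 27.2 + 6.784 = 33.984 cmH2O.

34.0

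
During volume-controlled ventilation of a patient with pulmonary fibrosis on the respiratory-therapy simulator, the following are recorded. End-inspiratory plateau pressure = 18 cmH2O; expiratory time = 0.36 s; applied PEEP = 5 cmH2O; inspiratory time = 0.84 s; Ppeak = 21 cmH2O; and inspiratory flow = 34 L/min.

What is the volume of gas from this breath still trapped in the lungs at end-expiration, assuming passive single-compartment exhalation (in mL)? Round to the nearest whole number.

74

Flow: 34 L/min ÷ 60 = 0.5667 L/s.
Vt = flow × Ti = 0.5667 L/s × 0.84 s × 1000 mL/L = 476.03 mL.
R = (PIP − Pplat)/V̇ = (21 − 18) / 0.5667 = 3.0/0.5667 = 5.294 cmH2O·s/L.
C = Vt/(Pplat − PEEP) = 476.03 / (18 − 5) = 476.03/13.0 = 36.618 mL/cmH2O.
τ = R × C = 5.294 × 0.03662 L/cmH2O = 0.1939 s.
Fraction remaining = e^(−Te/τ) = e^(−0.36/0.1939) = 0.1562.
Trapped volume = 476.03 × 0.1562 = 74.356 mL.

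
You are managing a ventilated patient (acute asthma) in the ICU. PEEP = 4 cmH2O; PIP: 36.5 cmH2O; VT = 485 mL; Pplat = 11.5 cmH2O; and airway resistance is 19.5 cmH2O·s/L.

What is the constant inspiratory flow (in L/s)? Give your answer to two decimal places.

1.28

flow = (PIP − Pplat) / Raw = 25.0 / 19.5 = 1.282 L/s.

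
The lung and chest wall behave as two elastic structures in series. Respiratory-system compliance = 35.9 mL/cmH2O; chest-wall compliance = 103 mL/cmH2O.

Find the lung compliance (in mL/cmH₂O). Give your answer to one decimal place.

55.1

1/CL = 1/Crs − 1/Ccw.
1/CL = 1/35.9 − 1/103 = 0.01815.
CL = 55.096 mL/cmH2O.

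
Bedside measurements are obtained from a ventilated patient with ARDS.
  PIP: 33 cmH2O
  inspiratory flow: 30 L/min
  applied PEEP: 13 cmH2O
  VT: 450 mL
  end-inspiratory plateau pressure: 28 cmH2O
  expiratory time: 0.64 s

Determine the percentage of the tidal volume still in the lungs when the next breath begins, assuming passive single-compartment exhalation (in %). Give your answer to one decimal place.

11.8

Flow: 30 L/min ÷ 60 = 0.5 L/s.
R = (PIP − Pplat)/V̇ = (33 − 28) / 0.5 = 5.0/0.5 = 10.0 cmH2O·s/L.
C = Vt/(Pplat − PEEP) = 450.0 / (28 − 13) = 450.0/15.0 = 30.0 mL/cmH2O.
τ = R × C = 10.0 × 0.03 L/cmH2O = 0.3 s.
Fraction remaining at end-expiration = e^(−Te/τ) = e^(−0.64/0.3) = 0.1184 → 11.84%.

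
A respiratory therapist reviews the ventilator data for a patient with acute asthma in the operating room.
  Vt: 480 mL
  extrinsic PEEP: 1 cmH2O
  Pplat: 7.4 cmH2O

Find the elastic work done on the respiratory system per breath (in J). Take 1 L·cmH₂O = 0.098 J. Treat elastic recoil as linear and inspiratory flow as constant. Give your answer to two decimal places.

0.15

Elastic work ≈ ½ × (Pplat − PEEP) × Vt = 0.5 × (7.4 − 1) × 0.480 L = 0.5 × 6.4 × 0.480 = 1.536 L·cmH2O.
× 0.098 J/(L·cmH2O) → 0.1505 J.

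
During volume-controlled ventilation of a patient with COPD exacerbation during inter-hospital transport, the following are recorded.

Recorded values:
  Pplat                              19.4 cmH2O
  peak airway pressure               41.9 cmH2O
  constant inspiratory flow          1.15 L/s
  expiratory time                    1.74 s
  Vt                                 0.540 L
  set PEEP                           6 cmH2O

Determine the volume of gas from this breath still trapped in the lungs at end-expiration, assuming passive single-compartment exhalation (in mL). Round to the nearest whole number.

59

R = (PIP − Pplat)/V̇ = (41.9 − 19.4) / 1.15 = 22.5/1.15 = 19.565 cmH2O·s/L.
C = Vt/(Pplat − PEEP) = 540.0 / (19.4 − 6) = 540.0/13.4 = 40.299 mL/cmH2O.
τ = R × C = 19.565 × 0.0403 L/cmH2O = 0.7885 s.
Fraction remaining = e^(−Te/τ) = e^(−1.74/0.7885) = 0.1101.
Trapped volume = 540.0 × 0.1101 = 59.454 mL.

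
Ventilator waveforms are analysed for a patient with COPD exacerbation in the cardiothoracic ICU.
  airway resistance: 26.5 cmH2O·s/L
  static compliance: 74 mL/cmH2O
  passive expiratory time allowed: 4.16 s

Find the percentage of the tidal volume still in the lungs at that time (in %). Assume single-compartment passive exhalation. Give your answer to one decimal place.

12.0

τ = R × C = 26.5 × 74 mL/cmH2O = 26.5 × 0.074 L/cmH2O = 1.961 s.
Passive exhalation: V(t)/V₀ = e^(−t/τ) = e^(−4.16/1.961) = 0.1199.
Fraction remaining = 0.1199 → 11.99%.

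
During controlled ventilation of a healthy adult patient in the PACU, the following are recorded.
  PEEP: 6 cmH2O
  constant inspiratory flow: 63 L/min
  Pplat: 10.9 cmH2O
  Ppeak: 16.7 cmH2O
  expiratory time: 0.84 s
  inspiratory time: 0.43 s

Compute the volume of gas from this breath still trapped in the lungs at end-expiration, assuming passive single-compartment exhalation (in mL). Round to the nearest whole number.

87

Flow: 63 L/min ÷ 60 = 1.05 L/s.
Vt = flow × Ti = 1.05 L/s × 0.43 s × 1000 mL/L = 451.5 mL.
R = (PIP − Pplat)/V̇ = (16.7 − 10.9) / 1.05 = 5.8/1.05 = 5.524 cmH2O·s/L.
C = Vt/(Pplat − PEEP) = 451.5 / (10.9 − 6) = 451.5/4.9 = 92.143 mL/cmH2O.
τ = R × C = 5.524 × 0.09214 L/cmH2O = 0.509 s.
Fraction remaining = e^(−Te/τ) = e^(−0.84/0.509) = 0.192.
Trapped volume = 451.5 × 0.192 = 86.688 mL.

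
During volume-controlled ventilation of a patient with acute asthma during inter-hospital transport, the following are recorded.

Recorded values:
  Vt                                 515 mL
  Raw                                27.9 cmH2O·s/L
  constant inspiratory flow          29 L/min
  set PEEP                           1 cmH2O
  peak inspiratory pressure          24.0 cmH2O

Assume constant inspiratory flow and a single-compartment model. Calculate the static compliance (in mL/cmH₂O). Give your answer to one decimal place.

54.1

Flow: 29 L/min ÷ 60 = 0.4833 L/s.
Equation of motion (constant flow): PIP = Vt/C + R·V̇ + PEEP.
Vt/C = PIP − R·V̇ − PEEP = 24.0 − 27.9×0.4833 − 1 = 24.0 − 13.484 − 1 = 9.516 cmH2O.
C = Vt / 9.516 = 515 / 9.516 = 54.119 mL/cmH2O.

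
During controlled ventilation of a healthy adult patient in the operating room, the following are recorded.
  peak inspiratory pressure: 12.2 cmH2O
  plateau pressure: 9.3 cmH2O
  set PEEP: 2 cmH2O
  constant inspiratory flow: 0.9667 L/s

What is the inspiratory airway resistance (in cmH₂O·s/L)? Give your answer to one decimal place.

3.0

Raw = (PIP − Pplat) / flow = (12.2 − 9.3) / 0.9667 = 2.9 / 0.9667 = 3.0 cmH2O·s/L.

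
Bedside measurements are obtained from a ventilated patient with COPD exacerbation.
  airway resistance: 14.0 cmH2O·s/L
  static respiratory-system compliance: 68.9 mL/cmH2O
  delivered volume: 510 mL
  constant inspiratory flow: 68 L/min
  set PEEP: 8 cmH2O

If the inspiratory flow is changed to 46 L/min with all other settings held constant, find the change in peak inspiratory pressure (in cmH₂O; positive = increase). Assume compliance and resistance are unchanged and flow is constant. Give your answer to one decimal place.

-5.1

Flow: 68 L/min ÷ 60 = 1.1333 L/s.
New flow: 46 L/min ÷ 60 = 0.7667 L/s.
PIP = Vt/C + R·V̇ + PEEP (constant-flow equation of motion).
Only the resistive term changes: ΔPIP = R × ΔV̇ = 14.0 × (0.7667 − 1.1333) = 14.0 × -0.3666 = -5.132 cmH2O.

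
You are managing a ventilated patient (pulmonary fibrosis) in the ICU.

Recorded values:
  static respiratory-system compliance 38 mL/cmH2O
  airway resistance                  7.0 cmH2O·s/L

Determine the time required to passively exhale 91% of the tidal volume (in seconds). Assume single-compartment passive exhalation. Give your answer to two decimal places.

0.64

τ = R × C = 7.0 × 38 mL/cmH2O = 7.0 × 0.038 L/cmH2O = 0.266 s.
Exhaled fraction f = 1 − e^(−t/τ) → t = −τ·ln(1 − f) = −0.266·ln(0.09) = 0.6405 s.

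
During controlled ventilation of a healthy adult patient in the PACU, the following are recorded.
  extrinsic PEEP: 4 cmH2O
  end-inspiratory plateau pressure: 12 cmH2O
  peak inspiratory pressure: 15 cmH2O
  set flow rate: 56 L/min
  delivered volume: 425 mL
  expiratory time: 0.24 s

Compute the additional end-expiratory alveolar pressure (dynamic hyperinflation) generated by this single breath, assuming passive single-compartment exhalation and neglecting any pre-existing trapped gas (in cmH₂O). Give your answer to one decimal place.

2.0

Flow: 56 L/min ÷ 60 = 0.9333 L/s.
R = (PIP − Pplat)/V̇ = (15 − 12) / 0.9333 = 3.0/0.9333 = 3.214 cmH2O·s/L.
C = Vt/(Pplat − PEEP) = 425.0 / (12 − 4) = 425.0/8.0 = 53.125 mL/cmH2O.
τ = R × C = 3.214 × 0.05313 L/cmH2O = 0.1708 s.
Fraction remaining = e^(−Te/τ) = e^(−0.24/0.1708) = 0.2453; trapped volume = 425.0 × 0.2453 = 104.25 mL.
Additional alveolar pressure from trapping ≈ V_trapped / C = 104.25 / 53.125 = 1.962 cmH2O.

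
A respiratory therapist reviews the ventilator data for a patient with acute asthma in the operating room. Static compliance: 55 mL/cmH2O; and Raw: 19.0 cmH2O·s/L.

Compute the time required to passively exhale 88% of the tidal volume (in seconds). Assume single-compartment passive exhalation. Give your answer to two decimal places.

2.22

τ = R × C = 19.0 × 55 mL/cmH2O = 19.0 × 0.055 L/cmH2O = 1.045 s.
Exhaled fraction f = 1 − e^(−t/τ) → t = −τ·ln(1 − f) = −1.045·ln(0.12) = 2.216 s.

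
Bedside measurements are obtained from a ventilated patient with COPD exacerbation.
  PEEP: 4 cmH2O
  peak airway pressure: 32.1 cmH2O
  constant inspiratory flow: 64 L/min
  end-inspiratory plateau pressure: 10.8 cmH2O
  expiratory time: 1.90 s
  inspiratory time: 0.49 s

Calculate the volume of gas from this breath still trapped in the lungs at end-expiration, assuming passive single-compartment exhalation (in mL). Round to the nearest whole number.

Flow: 64 L/min ÷ 60 = 1.0667 L/s.
Vt = flow × Ti = 1.0667 L/s × 0.49 s × 1000 mL/L = 522.68 mL.
R = (PIP − Pplat)/V̇ = (32.1 − 10.8) / 1.0667 = 21.3/1.0667 = 19.968 cmH2O·s/L.
C = Vt/(Pplat − PEEP) = 522.68 / (10.8 − 4) = 522.68/6.8 = 76.865 mL/cmH2O.
τ = R × C = 19.968 × 0.07687 L/cmH2O = 1.535 s.
Fraction remaining = e^(−Te/τ) = e^(−1.90/1.535) = 0.29.
Trapped volume = 522.68 × 0.29 = 151.58 mL.

152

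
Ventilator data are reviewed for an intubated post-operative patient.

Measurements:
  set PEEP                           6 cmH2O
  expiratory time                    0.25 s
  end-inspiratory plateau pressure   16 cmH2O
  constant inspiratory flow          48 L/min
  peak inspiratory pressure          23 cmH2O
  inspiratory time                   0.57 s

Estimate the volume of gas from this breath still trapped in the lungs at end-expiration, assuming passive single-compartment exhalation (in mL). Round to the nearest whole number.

Flow: 48 L/min ÷ 60 = 0.8 L/s.
Vt = flow × Ti = 0.8 L/s × 0.57 s × 1000 mL/L = 456.0 mL.
R = (PIP − Pplat)/V̇ = (23 − 16) / 0.8 = 7.0/0.8 = 8.75 cmH2O·s/L.
C = Vt/(Pplat − PEEP) = 456.0 / (16 − 6) = 456.0/10.0 = 45.6 mL/cmH2O.
τ = R × C = 8.75 × 0.0456 L/cmH2O = 0.399 s.
Fraction remaining = e^(−Te/τ) = e^(−0.25/0.399) = 0.5344.
Trapped volume = 456.0 × 0.5344 = 243.69 mL.

244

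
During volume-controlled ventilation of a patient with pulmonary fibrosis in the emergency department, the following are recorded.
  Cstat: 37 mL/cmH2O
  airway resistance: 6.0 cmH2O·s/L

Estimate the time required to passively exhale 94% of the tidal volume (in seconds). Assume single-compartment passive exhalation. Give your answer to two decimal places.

τ = R × C = 6.0 × 37 mL/cmH2O = 6.0 × 0.037 L/cmH2O = 0.222 s.
Exhaled fraction f = 1 − e^(−t/τ) → t = −τ·ln(1 − f) = −0.222·ln(0.06) = 0.6246 s.

0.62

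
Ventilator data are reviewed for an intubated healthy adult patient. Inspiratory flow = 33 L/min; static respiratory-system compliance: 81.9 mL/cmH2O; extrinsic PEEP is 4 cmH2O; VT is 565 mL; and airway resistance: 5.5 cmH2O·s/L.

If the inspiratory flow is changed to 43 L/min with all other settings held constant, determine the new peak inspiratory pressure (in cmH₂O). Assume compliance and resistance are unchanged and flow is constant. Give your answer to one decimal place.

14.8

Flow: 33 L/min ÷ 60 = 0.55 L/s.
New flow: 43 L/min ÷ 60 = 0.7167 L/s.
PIP = Vt/C + R·V̇ + PEEP (constant-flow equation of motion).
Only the resistive term changes: ΔPIP = R × ΔV̇ = 5.5 × (0.7167 − 0.55) = 5.5 × 0.1667 = 0.9169 cmH2O.
Original PIP = 565/81.9 + 5.5×0.55 + 4 = 13.924 cmH2O; new PIP = 13.924 + (0.9169) = 14.841 cmH2O.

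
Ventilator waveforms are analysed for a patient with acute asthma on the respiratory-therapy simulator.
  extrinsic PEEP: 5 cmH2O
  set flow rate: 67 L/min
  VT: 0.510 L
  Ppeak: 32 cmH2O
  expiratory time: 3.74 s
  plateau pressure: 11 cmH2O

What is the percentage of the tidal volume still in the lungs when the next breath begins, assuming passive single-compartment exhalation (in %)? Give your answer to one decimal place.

9.6

Flow: 67 L/min ÷ 60 = 1.1167 L/s.
R = (PIP − Pplat)/V̇ = (32 − 11) / 1.1167 = 21.0/1.1167 = 18.805 cmH2O·s/L.
C = Vt/(Pplat − PEEP) = 510.0 / (11 − 5) = 510.0/6.0 = 85.0 mL/cmH2O.
τ = R × C = 18.805 × 0.085 L/cmH2O = 1.598 s.
Fraction remaining at end-expiration = e^(−Te/τ) = e^(−3.74/1.598) = 0.09629 → 9.629%.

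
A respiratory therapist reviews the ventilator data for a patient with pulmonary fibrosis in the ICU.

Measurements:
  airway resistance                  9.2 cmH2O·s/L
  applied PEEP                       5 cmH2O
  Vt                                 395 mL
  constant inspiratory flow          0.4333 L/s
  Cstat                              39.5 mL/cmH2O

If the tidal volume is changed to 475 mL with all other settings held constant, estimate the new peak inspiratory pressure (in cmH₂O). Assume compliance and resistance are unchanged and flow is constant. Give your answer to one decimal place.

21.0

PIP = Vt/C + R·V̇ + PEEP (constant-flow equation of motion).
Only the elastic term changes: ΔPIP = ΔVt / C = (475 − 395) / 39.5 = 2.025 cmH2O.
Original PIP = 395/39.5 + 9.2×0.4333 + 5 = 18.986 cmH2O; new PIP = 18.986 + (2.025) = 21.011 cmH2O.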